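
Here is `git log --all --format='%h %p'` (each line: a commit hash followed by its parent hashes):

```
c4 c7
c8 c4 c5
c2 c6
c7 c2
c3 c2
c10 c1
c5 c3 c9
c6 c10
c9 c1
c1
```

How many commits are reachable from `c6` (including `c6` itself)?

Walking parent pointers from c6: reachable set = {c1, c10, c6}.
That is 3 commits.

3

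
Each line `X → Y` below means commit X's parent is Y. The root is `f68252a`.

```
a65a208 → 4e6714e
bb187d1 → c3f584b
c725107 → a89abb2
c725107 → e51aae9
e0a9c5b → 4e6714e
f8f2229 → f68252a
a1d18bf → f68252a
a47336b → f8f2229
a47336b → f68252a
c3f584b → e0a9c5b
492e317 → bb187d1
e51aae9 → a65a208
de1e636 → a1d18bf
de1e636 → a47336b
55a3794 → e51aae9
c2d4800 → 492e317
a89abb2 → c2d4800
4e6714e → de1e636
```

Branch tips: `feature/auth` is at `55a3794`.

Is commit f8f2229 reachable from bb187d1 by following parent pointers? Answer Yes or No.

Yes

Ancestors of bb187d1 (commits reachable by following parents): {4e6714e, a1d18bf, a47336b, bb187d1, c3f584b, de1e636, e0a9c5b, f68252a, f8f2229}.
f8f2229 is in that set, so it is an ancestor of bb187d1.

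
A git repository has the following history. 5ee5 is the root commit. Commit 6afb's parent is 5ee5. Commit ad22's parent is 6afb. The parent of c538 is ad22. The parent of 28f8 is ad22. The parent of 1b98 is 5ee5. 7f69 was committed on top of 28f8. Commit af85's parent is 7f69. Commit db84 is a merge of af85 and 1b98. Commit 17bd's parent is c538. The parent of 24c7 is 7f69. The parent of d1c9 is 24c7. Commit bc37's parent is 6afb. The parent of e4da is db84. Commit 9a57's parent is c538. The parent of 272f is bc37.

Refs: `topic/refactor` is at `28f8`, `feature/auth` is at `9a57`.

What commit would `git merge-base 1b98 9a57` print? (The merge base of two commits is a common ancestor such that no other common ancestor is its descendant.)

Ancestors of 1b98: {1b98, 5ee5}.
Ancestors of 9a57: {5ee5, 6afb, 9a57, ad22, c538}.
Common ancestors: {5ee5}.
The only common ancestor is 5ee5, so it is the merge base.

5ee5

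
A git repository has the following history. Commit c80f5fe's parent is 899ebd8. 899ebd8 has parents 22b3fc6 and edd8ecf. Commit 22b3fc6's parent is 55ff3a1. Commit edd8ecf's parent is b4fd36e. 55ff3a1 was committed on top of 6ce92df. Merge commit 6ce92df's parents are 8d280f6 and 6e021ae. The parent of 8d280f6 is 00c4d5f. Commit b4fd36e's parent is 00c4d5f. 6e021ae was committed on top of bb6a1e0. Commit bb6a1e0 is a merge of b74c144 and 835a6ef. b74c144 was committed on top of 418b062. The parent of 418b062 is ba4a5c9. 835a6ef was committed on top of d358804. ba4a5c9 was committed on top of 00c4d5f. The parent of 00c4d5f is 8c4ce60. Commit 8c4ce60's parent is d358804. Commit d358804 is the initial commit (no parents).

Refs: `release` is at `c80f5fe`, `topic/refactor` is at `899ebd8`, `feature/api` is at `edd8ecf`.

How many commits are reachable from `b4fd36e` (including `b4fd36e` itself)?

4

Walking parent pointers from b4fd36e: reachable set = {00c4d5f, 8c4ce60, b4fd36e, d358804}.
That is 4 commits.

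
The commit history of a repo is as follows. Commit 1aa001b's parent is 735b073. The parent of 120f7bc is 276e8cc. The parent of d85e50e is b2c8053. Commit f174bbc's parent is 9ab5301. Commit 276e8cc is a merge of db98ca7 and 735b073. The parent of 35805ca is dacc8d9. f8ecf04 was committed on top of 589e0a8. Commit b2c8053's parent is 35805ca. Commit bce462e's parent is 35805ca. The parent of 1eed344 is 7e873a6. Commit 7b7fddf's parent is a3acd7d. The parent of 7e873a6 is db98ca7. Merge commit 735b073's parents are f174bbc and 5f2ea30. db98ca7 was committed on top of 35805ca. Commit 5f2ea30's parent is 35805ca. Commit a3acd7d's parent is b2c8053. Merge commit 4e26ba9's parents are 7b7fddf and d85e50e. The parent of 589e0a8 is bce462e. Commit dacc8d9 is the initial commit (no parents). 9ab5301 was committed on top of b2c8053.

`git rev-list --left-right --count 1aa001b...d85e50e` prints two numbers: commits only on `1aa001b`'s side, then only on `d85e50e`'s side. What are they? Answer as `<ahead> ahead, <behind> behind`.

5 ahead, 1 behind

Reachable from 1aa001b: {1aa001b, 35805ca, 5f2ea30, 735b073, 9ab5301, b2c8053, dacc8d9, f174bbc}.
Reachable from d85e50e: {35805ca, b2c8053, d85e50e, dacc8d9}.
Only in 1aa001b's history (ahead): {1aa001b, 5f2ea30, 735b073, 9ab5301, f174bbc} — 5.
Only in d85e50e's history (behind): {d85e50e} — 1.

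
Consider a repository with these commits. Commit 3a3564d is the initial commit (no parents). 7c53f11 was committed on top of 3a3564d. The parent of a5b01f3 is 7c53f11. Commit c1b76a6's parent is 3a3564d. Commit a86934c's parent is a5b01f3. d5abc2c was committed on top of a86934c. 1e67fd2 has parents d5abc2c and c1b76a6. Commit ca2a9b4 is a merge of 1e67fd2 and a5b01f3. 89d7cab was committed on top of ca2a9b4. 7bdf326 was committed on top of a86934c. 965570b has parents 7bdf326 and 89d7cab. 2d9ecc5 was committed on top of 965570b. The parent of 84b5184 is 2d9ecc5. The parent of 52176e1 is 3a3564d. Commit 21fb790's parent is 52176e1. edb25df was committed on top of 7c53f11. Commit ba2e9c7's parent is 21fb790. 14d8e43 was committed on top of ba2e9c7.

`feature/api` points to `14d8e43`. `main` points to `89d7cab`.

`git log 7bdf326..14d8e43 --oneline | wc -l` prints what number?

Reachable from 14d8e43: {14d8e43, 21fb790, 3a3564d, 52176e1, ba2e9c7}.
Reachable from 7bdf326: {3a3564d, 7bdf326, 7c53f11, a5b01f3, a86934c}.
In 14d8e43's history but not 7bdf326's: {14d8e43, 21fb790, 52176e1, ba2e9c7} — 4 commits.

4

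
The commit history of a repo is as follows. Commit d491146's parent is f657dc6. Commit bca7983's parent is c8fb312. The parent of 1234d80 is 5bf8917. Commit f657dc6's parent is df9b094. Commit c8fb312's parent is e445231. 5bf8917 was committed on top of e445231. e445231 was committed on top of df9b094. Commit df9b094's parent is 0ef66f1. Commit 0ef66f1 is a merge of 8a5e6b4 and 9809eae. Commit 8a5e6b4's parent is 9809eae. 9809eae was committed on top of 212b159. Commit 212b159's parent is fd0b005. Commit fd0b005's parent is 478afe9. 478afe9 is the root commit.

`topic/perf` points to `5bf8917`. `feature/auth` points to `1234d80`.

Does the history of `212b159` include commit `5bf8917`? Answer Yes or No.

Ancestors of 212b159: {212b159, 478afe9, fd0b005}.
5bf8917 is not in that set, so it is not an ancestor of 212b159.

No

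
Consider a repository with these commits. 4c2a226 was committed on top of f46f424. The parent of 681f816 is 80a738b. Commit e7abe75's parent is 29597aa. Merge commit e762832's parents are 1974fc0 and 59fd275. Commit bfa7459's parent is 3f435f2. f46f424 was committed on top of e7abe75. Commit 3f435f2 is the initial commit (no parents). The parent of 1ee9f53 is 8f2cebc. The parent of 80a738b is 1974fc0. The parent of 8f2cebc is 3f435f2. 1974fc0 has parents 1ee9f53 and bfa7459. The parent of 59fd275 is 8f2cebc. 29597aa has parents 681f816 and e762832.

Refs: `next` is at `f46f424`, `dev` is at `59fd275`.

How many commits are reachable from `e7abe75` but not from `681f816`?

Reachable from e7abe75: {1974fc0, 1ee9f53, 29597aa, 3f435f2, 59fd275, 681f816, 80a738b, 8f2cebc, bfa7459, e762832, e7abe75}.
Reachable from 681f816: {1974fc0, 1ee9f53, 3f435f2, 681f816, 80a738b, 8f2cebc, bfa7459}.
In e7abe75's history but not 681f816's: {29597aa, 59fd275, e762832, e7abe75} — 4 commits.

4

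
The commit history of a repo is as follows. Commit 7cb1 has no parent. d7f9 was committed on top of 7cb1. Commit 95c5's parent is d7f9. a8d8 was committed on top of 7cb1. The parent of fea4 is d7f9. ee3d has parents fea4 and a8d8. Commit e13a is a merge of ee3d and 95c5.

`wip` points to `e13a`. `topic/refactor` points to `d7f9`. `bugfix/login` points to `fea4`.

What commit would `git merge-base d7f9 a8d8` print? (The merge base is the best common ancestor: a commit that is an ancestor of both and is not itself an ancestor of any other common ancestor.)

Ancestors of d7f9: {7cb1, d7f9}.
Ancestors of a8d8: {7cb1, a8d8}.
Common ancestors: {7cb1}.
The only common ancestor is 7cb1, so it is the merge base.

7cb1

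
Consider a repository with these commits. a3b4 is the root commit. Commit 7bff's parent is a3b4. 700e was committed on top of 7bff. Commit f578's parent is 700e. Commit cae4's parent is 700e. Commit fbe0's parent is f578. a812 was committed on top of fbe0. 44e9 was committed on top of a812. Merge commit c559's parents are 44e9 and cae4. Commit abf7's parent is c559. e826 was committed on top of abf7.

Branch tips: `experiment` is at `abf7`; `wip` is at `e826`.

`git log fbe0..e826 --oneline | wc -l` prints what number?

6

Reachable from e826: {44e9, 700e, 7bff, a3b4, a812, abf7, c559, cae4, e826, f578, fbe0}.
Reachable from fbe0: {700e, 7bff, a3b4, f578, fbe0}.
In e826's history but not fbe0's: {44e9, a812, abf7, c559, cae4, e826} — 6 commits.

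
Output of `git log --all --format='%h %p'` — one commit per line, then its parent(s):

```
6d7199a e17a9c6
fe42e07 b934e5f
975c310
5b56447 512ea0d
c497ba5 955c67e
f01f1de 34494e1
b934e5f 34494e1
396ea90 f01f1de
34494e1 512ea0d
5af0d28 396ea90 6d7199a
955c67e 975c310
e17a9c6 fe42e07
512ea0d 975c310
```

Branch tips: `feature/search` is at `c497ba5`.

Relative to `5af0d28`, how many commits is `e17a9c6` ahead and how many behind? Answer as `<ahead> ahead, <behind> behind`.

0 ahead, 4 behind

Reachable from e17a9c6: {34494e1, 512ea0d, 975c310, b934e5f, e17a9c6, fe42e07}.
Reachable from 5af0d28: {34494e1, 396ea90, 512ea0d, 5af0d28, 6d7199a, 975c310, b934e5f, e17a9c6, f01f1de, fe42e07}.
Only in e17a9c6's history (ahead): {} — 0.
Only in 5af0d28's history (behind): {396ea90, 5af0d28, 6d7199a, f01f1de} — 4.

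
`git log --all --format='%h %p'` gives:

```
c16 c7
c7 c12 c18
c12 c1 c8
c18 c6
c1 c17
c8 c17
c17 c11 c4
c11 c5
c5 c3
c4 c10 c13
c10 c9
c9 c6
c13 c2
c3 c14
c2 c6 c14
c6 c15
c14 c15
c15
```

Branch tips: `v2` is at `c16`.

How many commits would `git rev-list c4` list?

8

Walking parent pointers from c4: reachable set = {c10, c13, c14, c15, c2, c4, c6, c9}.
That is 8 commits.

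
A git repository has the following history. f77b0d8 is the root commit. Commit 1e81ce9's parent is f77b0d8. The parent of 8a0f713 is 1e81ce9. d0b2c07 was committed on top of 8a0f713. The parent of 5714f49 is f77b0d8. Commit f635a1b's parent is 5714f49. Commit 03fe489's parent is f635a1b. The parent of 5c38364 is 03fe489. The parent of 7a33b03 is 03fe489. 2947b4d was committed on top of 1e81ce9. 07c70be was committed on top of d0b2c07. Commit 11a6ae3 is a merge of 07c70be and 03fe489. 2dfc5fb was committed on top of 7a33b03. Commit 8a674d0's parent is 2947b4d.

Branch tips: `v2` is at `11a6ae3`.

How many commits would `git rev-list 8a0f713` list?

3

Walking parent pointers from 8a0f713: reachable set = {1e81ce9, 8a0f713, f77b0d8}.
That is 3 commits.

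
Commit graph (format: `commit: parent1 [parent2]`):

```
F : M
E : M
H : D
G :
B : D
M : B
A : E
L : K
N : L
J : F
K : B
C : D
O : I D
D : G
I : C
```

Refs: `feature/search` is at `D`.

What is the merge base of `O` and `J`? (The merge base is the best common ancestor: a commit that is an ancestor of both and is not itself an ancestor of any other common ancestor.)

Ancestors of O: {C, D, G, I, O}.
Ancestors of J: {B, D, F, G, J, M}.
Common ancestors: {D, G}.
Among these, D is not an ancestor of any other common ancestor — it is the merge base.

D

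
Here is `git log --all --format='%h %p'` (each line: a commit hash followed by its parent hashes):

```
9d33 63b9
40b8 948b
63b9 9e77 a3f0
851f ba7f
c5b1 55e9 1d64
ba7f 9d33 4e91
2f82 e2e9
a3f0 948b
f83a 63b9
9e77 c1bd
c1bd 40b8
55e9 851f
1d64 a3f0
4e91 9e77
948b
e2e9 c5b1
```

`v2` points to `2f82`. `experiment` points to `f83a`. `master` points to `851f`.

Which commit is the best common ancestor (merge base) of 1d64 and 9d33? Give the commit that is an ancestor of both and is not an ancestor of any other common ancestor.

a3f0

Ancestors of 1d64: {1d64, 948b, a3f0}.
Ancestors of 9d33: {40b8, 63b9, 948b, 9d33, 9e77, a3f0, c1bd}.
Common ancestors: {948b, a3f0}.
Among these, a3f0 is not an ancestor of any other common ancestor — it is the merge base.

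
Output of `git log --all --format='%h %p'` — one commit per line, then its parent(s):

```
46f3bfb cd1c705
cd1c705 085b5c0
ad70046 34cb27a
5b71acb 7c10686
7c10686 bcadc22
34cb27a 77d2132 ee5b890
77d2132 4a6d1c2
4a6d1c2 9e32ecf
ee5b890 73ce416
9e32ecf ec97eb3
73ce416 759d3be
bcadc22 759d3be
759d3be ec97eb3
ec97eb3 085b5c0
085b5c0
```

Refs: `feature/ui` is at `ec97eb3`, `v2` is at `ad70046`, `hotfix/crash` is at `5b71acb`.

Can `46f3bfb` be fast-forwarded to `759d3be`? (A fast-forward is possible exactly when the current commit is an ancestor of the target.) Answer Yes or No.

A fast-forward from 46f3bfb to 759d3be is possible iff 46f3bfb is an ancestor of 759d3be.
Ancestors of 759d3be: {085b5c0, 759d3be, ec97eb3}.
46f3bfb is not among them, so fast-forward is not possible.

No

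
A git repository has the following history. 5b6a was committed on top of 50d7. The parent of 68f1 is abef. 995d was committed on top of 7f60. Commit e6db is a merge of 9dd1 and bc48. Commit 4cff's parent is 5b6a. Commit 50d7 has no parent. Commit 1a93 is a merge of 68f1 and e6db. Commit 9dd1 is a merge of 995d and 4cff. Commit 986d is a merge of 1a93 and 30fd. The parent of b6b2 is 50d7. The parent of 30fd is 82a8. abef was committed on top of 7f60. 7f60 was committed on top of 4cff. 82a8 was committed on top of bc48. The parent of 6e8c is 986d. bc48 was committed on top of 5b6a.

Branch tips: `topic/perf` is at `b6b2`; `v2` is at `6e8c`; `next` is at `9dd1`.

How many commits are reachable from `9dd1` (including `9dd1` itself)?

Walking parent pointers from 9dd1: reachable set = {4cff, 50d7, 5b6a, 7f60, 995d, 9dd1}.
That is 6 commits.

6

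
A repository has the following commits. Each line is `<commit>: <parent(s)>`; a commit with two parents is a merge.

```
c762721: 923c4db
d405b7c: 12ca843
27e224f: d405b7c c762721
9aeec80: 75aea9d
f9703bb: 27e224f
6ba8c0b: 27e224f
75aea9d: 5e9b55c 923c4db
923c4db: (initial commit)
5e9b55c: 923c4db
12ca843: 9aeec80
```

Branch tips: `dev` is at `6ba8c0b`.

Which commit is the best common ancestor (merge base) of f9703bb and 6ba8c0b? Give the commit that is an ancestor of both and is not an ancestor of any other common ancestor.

Ancestors of f9703bb: {12ca843, 27e224f, 5e9b55c, 75aea9d, 923c4db, 9aeec80, c762721, d405b7c, f9703bb}.
Ancestors of 6ba8c0b: {12ca843, 27e224f, 5e9b55c, 6ba8c0b, 75aea9d, 923c4db, 9aeec80, c762721, d405b7c}.
Common ancestors: {12ca843, 27e224f, 5e9b55c, 75aea9d, 923c4db, 9aeec80, c762721, d405b7c}.
Among these, 27e224f is not an ancestor of any other common ancestor — it is the merge base.

27e224f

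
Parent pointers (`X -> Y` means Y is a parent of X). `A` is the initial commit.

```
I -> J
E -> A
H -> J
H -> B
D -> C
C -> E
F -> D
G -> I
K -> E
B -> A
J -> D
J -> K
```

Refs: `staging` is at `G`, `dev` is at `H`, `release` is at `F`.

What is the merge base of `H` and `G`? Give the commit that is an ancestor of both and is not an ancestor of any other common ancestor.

J

Ancestors of H: {A, B, C, D, E, H, J, K}.
Ancestors of G: {A, C, D, E, G, I, J, K}.
Common ancestors: {A, C, D, E, J, K}.
Among these, J is not an ancestor of any other common ancestor — it is the merge base.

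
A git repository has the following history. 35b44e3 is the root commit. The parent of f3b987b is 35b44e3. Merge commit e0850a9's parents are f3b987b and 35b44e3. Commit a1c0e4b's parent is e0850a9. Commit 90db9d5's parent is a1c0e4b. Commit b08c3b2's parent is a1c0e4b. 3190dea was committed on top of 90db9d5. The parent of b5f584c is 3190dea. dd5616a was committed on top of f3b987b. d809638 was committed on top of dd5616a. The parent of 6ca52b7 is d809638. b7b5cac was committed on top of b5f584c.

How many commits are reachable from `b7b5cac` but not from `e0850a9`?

Reachable from b7b5cac: {3190dea, 35b44e3, 90db9d5, a1c0e4b, b5f584c, b7b5cac, e0850a9, f3b987b}.
Reachable from e0850a9: {35b44e3, e0850a9, f3b987b}.
In b7b5cac's history but not e0850a9's: {3190dea, 90db9d5, a1c0e4b, b5f584c, b7b5cac} — 5 commits.

5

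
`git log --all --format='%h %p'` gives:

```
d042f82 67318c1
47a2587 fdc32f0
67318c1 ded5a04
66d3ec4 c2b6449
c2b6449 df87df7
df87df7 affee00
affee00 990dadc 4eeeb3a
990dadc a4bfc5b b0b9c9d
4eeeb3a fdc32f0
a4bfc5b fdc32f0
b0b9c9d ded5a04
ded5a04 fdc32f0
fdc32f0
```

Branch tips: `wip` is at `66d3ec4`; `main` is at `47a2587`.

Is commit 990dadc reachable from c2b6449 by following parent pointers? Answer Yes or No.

Ancestors of c2b6449 (commits reachable by following parents): {4eeeb3a, 990dadc, a4bfc5b, affee00, b0b9c9d, c2b6449, ded5a04, df87df7, fdc32f0}.
990dadc is in that set, so it is an ancestor of c2b6449.

Yes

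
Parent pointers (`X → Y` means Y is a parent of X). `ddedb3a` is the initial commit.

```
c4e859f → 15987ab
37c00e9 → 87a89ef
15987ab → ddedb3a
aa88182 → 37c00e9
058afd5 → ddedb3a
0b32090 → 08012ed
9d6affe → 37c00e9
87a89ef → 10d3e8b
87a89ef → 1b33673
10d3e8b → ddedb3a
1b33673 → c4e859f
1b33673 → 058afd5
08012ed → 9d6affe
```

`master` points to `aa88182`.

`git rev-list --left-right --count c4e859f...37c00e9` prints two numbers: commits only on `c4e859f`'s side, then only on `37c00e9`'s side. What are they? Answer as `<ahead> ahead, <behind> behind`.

0 ahead, 5 behind

Reachable from c4e859f: {15987ab, c4e859f, ddedb3a}.
Reachable from 37c00e9: {058afd5, 10d3e8b, 15987ab, 1b33673, 37c00e9, 87a89ef, c4e859f, ddedb3a}.
Only in c4e859f's history (ahead): {} — 0.
Only in 37c00e9's history (behind): {058afd5, 10d3e8b, 1b33673, 37c00e9, 87a89ef} — 5.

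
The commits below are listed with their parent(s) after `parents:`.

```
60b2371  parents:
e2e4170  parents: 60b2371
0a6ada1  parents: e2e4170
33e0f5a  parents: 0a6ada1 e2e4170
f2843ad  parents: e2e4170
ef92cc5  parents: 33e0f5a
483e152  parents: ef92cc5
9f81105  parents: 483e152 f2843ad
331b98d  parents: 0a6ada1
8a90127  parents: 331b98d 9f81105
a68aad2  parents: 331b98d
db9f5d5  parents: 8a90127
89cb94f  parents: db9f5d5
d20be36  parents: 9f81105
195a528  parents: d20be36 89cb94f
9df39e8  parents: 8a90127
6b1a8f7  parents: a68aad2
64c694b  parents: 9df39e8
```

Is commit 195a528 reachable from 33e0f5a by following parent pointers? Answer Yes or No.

Ancestors of 33e0f5a: {0a6ada1, 33e0f5a, 60b2371, e2e4170}.
195a528 is not in that set, so it is not an ancestor of 33e0f5a.

No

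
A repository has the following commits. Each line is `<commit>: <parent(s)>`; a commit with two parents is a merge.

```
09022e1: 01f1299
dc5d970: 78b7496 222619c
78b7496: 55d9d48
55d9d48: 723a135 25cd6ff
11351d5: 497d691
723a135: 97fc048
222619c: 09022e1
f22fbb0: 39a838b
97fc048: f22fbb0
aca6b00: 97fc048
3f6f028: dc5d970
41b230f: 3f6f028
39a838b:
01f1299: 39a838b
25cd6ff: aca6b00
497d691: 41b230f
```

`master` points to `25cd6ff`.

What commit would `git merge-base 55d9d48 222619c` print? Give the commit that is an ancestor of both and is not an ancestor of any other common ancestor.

39a838b

Ancestors of 55d9d48: {25cd6ff, 39a838b, 55d9d48, 723a135, 97fc048, aca6b00, f22fbb0}.
Ancestors of 222619c: {01f1299, 09022e1, 222619c, 39a838b}.
Common ancestors: {39a838b}.
The only common ancestor is 39a838b, so it is the merge base.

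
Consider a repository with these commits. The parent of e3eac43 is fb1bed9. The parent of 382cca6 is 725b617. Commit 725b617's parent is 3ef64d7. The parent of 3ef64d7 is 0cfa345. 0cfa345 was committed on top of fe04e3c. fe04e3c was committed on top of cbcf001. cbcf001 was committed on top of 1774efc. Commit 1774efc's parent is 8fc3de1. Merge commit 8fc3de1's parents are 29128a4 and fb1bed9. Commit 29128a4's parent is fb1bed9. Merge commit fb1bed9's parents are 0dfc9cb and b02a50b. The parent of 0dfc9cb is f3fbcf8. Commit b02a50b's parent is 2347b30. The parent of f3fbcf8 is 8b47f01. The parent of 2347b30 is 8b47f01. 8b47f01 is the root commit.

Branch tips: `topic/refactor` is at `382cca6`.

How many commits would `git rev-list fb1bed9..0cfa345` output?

6

Reachable from 0cfa345: {0cfa345, 0dfc9cb, 1774efc, 2347b30, 29128a4, 8b47f01, 8fc3de1, b02a50b, cbcf001, f3fbcf8, fb1bed9, fe04e3c}.
Reachable from fb1bed9: {0dfc9cb, 2347b30, 8b47f01, b02a50b, f3fbcf8, fb1bed9}.
In 0cfa345's history but not fb1bed9's: {0cfa345, 1774efc, 29128a4, 8fc3de1, cbcf001, fe04e3c} — 6 commits.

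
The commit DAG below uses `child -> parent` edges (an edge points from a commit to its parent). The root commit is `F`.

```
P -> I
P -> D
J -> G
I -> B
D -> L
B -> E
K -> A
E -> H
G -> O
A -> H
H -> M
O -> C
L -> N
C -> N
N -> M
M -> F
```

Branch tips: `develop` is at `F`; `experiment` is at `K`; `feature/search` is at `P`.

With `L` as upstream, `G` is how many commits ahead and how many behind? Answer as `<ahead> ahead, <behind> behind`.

3 ahead, 1 behind

Reachable from G: {C, F, G, M, N, O}.
Reachable from L: {F, L, M, N}.
Only in G's history (ahead): {C, G, O} — 3.
Only in L's history (behind): {L} — 1.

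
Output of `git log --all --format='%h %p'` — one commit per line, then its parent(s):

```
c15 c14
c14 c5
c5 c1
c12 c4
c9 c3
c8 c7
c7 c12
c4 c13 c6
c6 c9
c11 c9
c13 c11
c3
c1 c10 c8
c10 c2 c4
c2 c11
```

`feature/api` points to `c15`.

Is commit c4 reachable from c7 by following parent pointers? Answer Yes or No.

Ancestors of c7 (commits reachable by following parents): {c11, c12, c13, c3, c4, c6, c7, c9}.
c4 is in that set, so it is an ancestor of c7.

Yes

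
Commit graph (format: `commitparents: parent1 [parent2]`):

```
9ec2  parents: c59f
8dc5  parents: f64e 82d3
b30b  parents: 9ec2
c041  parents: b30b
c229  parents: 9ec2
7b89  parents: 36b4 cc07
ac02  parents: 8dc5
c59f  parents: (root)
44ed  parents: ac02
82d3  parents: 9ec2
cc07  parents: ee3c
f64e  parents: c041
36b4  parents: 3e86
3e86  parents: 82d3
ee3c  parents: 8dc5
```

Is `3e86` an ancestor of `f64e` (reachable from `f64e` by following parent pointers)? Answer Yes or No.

Ancestors of f64e: {9ec2, b30b, c041, c59f, f64e}.
3e86 is not in that set, so it is not an ancestor of f64e.

No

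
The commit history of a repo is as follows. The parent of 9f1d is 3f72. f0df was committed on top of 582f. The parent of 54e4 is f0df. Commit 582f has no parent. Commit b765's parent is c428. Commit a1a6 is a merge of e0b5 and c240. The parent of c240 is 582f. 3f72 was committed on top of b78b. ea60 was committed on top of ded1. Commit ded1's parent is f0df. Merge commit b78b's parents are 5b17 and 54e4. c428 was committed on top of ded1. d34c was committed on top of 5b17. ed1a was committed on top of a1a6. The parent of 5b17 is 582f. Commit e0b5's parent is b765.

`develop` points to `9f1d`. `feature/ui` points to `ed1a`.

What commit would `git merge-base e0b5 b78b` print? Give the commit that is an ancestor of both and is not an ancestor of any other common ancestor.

f0df

Ancestors of e0b5: {582f, b765, c428, ded1, e0b5, f0df}.
Ancestors of b78b: {54e4, 582f, 5b17, b78b, f0df}.
Common ancestors: {582f, f0df}.
Among these, f0df is not an ancestor of any other common ancestor — it is the merge base.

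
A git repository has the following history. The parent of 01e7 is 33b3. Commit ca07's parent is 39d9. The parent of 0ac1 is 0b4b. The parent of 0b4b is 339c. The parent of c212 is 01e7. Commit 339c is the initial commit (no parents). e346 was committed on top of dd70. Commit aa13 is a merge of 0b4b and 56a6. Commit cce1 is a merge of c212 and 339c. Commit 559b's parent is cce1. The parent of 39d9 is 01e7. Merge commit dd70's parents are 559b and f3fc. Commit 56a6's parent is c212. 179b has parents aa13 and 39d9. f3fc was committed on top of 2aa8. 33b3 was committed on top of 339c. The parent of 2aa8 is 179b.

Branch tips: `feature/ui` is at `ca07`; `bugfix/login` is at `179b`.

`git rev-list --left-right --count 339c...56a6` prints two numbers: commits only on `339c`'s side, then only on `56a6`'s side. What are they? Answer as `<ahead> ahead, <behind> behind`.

0 ahead, 4 behind

Reachable from 339c: {339c}.
Reachable from 56a6: {01e7, 339c, 33b3, 56a6, c212}.
Only in 339c's history (ahead): {} — 0.
Only in 56a6's history (behind): {01e7, 33b3, 56a6, c212} — 4.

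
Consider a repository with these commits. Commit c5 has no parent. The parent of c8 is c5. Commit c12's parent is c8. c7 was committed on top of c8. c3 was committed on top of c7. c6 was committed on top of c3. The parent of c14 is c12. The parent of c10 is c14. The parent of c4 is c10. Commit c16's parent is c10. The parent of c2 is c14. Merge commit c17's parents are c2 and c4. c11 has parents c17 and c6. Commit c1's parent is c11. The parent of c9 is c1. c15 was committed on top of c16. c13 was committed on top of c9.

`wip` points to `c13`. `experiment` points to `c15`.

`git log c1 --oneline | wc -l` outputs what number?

Walking parent pointers from c1: reachable set = {c1, c10, c11, c12, c14, c17, c2, c3, c4, c5, c6, c7, c8}.
That is 13 commits.

13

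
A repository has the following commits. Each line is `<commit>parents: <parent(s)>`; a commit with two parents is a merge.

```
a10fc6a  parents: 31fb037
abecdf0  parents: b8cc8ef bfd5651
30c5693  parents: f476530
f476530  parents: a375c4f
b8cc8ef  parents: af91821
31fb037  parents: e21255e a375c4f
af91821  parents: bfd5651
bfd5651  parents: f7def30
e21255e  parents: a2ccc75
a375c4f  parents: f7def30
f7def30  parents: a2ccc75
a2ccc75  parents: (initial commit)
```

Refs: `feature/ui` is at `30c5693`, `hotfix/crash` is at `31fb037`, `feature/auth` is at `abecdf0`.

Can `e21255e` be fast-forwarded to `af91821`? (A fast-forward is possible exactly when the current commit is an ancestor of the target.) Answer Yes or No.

No

A fast-forward from e21255e to af91821 is possible iff e21255e is an ancestor of af91821.
Ancestors of af91821: {a2ccc75, af91821, bfd5651, f7def30}.
e21255e is not among them, so fast-forward is not possible.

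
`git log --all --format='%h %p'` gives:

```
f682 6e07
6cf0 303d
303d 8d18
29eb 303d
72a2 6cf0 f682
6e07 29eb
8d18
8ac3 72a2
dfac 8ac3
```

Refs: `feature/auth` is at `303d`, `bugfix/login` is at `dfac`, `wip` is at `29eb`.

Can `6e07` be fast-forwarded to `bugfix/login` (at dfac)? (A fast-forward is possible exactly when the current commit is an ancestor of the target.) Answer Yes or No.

A fast-forward from 6e07 to dfac is possible iff 6e07 is an ancestor of dfac.
Ancestors of dfac: {29eb, 303d, 6cf0, 6e07, 72a2, 8ac3, 8d18, dfac, f682}.
6e07 is among them, so fast-forward is possible.

Yes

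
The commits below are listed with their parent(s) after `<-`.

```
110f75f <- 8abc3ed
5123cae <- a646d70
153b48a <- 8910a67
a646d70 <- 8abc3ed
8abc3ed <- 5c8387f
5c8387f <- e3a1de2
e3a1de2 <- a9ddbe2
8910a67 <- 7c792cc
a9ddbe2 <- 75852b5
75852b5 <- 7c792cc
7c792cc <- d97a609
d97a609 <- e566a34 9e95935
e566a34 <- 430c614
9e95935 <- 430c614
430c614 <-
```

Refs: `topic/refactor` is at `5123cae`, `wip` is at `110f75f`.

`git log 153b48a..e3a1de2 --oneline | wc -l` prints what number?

Reachable from e3a1de2: {430c614, 75852b5, 7c792cc, 9e95935, a9ddbe2, d97a609, e3a1de2, e566a34}.
Reachable from 153b48a: {153b48a, 430c614, 7c792cc, 8910a67, 9e95935, d97a609, e566a34}.
In e3a1de2's history but not 153b48a's: {75852b5, a9ddbe2, e3a1de2} — 3 commits.

3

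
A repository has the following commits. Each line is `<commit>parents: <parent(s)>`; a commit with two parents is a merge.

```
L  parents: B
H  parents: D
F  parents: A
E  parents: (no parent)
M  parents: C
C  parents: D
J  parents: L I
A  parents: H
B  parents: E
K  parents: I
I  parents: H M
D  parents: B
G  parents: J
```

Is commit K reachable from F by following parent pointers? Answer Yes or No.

Ancestors of F: {A, B, D, E, F, H}.
K is not in that set, so it is not an ancestor of F.

No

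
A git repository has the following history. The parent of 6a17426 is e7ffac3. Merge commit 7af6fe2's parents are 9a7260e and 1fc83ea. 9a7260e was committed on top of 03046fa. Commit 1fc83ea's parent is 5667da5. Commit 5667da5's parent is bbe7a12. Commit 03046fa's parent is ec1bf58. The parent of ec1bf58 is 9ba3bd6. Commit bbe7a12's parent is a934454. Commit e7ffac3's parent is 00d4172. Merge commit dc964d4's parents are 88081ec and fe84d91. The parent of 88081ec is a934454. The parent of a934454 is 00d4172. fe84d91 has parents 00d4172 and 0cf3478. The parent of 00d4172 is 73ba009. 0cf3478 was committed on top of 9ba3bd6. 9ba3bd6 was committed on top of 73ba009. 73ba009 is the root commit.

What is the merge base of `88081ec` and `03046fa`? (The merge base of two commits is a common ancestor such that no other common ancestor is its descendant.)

Ancestors of 88081ec: {00d4172, 73ba009, 88081ec, a934454}.
Ancestors of 03046fa: {03046fa, 73ba009, 9ba3bd6, ec1bf58}.
Common ancestors: {73ba009}.
The only common ancestor is 73ba009, so it is the merge base.

73ba009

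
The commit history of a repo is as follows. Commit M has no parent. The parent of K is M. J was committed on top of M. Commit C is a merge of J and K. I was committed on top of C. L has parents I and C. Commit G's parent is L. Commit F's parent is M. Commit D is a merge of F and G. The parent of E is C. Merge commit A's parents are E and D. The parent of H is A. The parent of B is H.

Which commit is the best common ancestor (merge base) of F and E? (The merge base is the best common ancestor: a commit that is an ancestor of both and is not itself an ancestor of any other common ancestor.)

M

Ancestors of F: {F, M}.
Ancestors of E: {C, E, J, K, M}.
Common ancestors: {M}.
The only common ancestor is M, so it is the merge base.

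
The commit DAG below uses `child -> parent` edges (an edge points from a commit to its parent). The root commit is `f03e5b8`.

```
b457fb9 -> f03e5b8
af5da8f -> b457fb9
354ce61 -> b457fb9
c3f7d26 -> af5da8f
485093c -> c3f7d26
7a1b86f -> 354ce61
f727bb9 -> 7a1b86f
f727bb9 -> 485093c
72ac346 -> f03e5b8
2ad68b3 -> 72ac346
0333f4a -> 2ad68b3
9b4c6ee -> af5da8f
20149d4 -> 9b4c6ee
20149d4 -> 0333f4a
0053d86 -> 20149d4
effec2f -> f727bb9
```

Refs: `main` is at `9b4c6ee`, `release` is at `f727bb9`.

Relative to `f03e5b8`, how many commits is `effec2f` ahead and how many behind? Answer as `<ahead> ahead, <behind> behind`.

Reachable from effec2f: {354ce61, 485093c, 7a1b86f, af5da8f, b457fb9, c3f7d26, effec2f, f03e5b8, f727bb9}.
Reachable from f03e5b8: {f03e5b8}.
Only in effec2f's history (ahead): {354ce61, 485093c, 7a1b86f, af5da8f, b457fb9, c3f7d26, effec2f, f727bb9} — 8.
Only in f03e5b8's history (behind): {} — 0.

8 ahead, 0 behind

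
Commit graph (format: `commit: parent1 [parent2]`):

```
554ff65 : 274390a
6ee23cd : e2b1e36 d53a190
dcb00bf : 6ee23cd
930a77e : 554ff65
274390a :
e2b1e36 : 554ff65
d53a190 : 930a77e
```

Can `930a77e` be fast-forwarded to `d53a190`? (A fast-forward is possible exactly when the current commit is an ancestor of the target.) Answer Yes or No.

A fast-forward from 930a77e to d53a190 is possible iff 930a77e is an ancestor of d53a190.
Ancestors of d53a190: {274390a, 554ff65, 930a77e, d53a190}.
930a77e is among them, so fast-forward is possible.

Yes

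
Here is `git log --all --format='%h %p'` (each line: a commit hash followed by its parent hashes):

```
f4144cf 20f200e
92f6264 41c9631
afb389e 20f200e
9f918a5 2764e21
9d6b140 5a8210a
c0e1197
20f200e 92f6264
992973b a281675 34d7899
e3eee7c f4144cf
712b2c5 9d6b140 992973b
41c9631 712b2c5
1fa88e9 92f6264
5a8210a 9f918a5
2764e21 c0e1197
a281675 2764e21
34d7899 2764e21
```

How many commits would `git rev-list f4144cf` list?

Walking parent pointers from f4144cf: reachable set = {20f200e, 2764e21, 34d7899, 41c9631, 5a8210a, 712b2c5, 92f6264, 992973b, 9d6b140, 9f918a5, a281675, c0e1197, f4144cf}.
That is 13 commits.

13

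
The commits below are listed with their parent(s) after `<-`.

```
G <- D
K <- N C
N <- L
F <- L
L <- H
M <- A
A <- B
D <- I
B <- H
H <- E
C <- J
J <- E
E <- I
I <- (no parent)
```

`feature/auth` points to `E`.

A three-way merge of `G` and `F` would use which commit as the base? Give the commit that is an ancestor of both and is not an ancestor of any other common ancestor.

Ancestors of G: {D, G, I}.
Ancestors of F: {E, F, H, I, L}.
Common ancestors: {I}.
The only common ancestor is I, so it is the merge base.

I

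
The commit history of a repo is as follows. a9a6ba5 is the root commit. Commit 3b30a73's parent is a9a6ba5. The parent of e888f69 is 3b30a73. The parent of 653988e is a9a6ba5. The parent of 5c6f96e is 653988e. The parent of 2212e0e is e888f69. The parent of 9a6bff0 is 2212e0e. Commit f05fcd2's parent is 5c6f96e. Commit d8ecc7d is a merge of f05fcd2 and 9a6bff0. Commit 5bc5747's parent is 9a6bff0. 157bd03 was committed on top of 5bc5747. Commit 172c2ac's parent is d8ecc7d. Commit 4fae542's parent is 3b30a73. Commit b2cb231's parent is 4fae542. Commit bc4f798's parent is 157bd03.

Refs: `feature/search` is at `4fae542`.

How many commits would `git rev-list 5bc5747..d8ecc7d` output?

Reachable from d8ecc7d: {2212e0e, 3b30a73, 5c6f96e, 653988e, 9a6bff0, a9a6ba5, d8ecc7d, e888f69, f05fcd2}.
Reachable from 5bc5747: {2212e0e, 3b30a73, 5bc5747, 9a6bff0, a9a6ba5, e888f69}.
In d8ecc7d's history but not 5bc5747's: {5c6f96e, 653988e, d8ecc7d, f05fcd2} — 4 commits.

4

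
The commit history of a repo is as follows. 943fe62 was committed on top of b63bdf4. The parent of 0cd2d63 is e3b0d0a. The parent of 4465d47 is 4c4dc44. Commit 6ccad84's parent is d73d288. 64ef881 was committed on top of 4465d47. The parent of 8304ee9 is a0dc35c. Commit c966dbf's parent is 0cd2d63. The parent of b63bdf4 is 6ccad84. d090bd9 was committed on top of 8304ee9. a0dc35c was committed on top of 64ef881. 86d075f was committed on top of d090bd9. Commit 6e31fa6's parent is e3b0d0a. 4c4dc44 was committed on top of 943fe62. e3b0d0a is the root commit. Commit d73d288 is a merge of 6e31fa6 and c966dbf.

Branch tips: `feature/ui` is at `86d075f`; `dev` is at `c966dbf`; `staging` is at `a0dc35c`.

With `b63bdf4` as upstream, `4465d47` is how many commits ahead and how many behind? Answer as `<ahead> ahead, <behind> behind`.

Reachable from 4465d47: {0cd2d63, 4465d47, 4c4dc44, 6ccad84, 6e31fa6, 943fe62, b63bdf4, c966dbf, d73d288, e3b0d0a}.
Reachable from b63bdf4: {0cd2d63, 6ccad84, 6e31fa6, b63bdf4, c966dbf, d73d288, e3b0d0a}.
Only in 4465d47's history (ahead): {4465d47, 4c4dc44, 943fe62} — 3.
Only in b63bdf4's history (behind): {} — 0.

3 ahead, 0 behind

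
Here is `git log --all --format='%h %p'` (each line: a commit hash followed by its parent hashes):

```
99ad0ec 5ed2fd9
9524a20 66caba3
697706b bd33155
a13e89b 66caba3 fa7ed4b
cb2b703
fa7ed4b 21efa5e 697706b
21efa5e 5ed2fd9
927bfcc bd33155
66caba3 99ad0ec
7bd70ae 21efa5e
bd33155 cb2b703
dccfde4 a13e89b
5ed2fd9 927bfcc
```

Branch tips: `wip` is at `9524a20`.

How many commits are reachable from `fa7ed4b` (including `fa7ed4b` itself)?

Walking parent pointers from fa7ed4b: reachable set = {21efa5e, 5ed2fd9, 697706b, 927bfcc, bd33155, cb2b703, fa7ed4b}.
That is 7 commits.

7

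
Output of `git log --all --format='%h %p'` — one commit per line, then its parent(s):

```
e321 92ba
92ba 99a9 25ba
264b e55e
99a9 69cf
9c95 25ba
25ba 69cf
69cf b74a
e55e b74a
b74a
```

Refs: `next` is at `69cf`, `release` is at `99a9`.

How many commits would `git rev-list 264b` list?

3

Walking parent pointers from 264b: reachable set = {264b, b74a, e55e}.
That is 3 commits.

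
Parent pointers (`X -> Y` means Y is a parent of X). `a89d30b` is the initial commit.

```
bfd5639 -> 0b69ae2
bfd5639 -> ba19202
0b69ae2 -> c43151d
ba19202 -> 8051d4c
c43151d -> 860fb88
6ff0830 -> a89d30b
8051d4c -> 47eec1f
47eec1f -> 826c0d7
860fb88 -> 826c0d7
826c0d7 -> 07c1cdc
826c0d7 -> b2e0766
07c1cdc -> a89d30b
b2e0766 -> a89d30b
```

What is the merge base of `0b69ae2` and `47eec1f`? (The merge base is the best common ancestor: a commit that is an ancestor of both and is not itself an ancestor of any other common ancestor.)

826c0d7

Ancestors of 0b69ae2: {07c1cdc, 0b69ae2, 826c0d7, 860fb88, a89d30b, b2e0766, c43151d}.
Ancestors of 47eec1f: {07c1cdc, 47eec1f, 826c0d7, a89d30b, b2e0766}.
Common ancestors: {07c1cdc, 826c0d7, a89d30b, b2e0766}.
Among these, 826c0d7 is not an ancestor of any other common ancestor — it is the merge base.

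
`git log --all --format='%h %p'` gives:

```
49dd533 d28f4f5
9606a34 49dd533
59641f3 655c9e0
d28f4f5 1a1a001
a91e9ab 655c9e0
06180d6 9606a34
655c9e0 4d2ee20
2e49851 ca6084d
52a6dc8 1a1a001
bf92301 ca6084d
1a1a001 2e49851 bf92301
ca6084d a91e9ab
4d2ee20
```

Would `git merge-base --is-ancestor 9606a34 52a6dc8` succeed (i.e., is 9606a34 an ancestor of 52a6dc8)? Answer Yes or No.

Ancestors of 52a6dc8: {1a1a001, 2e49851, 4d2ee20, 52a6dc8, 655c9e0, a91e9ab, bf92301, ca6084d}.
9606a34 is not in that set, so it is not an ancestor of 52a6dc8.

No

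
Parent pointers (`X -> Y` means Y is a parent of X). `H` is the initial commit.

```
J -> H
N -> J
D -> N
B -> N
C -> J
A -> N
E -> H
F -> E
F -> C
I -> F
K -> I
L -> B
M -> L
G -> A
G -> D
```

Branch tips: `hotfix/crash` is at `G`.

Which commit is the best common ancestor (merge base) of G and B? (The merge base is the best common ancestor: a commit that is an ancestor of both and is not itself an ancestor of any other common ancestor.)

N

Ancestors of G: {A, D, G, H, J, N}.
Ancestors of B: {B, H, J, N}.
Common ancestors: {H, J, N}.
Among these, N is not an ancestor of any other common ancestor — it is the merge base.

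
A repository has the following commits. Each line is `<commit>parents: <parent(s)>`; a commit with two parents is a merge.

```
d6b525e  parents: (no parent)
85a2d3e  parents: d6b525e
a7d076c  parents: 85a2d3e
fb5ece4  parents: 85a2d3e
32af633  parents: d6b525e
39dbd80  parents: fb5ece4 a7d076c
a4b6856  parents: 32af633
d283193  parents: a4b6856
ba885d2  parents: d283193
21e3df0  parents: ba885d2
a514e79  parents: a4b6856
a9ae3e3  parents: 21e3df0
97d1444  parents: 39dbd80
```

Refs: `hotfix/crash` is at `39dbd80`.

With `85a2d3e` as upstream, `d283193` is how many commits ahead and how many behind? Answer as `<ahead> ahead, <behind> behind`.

Reachable from d283193: {32af633, a4b6856, d283193, d6b525e}.
Reachable from 85a2d3e: {85a2d3e, d6b525e}.
Only in d283193's history (ahead): {32af633, a4b6856, d283193} — 3.
Only in 85a2d3e's history (behind): {85a2d3e} — 1.

3 ahead, 1 behind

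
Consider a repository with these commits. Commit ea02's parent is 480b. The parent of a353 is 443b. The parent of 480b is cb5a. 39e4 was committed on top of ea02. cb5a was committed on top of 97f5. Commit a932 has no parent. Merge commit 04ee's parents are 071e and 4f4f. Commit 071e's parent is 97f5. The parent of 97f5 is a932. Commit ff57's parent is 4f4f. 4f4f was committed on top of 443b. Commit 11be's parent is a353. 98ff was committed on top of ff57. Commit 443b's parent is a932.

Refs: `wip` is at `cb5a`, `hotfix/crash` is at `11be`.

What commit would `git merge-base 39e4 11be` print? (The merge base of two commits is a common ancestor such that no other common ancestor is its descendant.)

a932

Ancestors of 39e4: {39e4, 480b, 97f5, a932, cb5a, ea02}.
Ancestors of 11be: {11be, 443b, a353, a932}.
Common ancestors: {a932}.
The only common ancestor is a932, so it is the merge base.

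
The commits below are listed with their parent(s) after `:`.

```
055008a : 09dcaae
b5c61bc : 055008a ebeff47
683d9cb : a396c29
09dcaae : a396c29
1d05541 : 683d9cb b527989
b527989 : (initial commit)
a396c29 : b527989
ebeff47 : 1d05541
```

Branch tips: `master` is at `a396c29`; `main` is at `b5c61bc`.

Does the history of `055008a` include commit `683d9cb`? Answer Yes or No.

No

Ancestors of 055008a: {055008a, 09dcaae, a396c29, b527989}.
683d9cb is not in that set, so it is not an ancestor of 055008a.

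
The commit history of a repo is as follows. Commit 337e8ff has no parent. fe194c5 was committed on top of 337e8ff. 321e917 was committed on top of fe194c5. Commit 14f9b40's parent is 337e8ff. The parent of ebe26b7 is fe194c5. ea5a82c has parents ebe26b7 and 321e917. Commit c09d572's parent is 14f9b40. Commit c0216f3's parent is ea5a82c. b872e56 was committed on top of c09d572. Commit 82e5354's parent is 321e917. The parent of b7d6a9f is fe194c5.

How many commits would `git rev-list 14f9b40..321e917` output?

Reachable from 321e917: {321e917, 337e8ff, fe194c5}.
Reachable from 14f9b40: {14f9b40, 337e8ff}.
In 321e917's history but not 14f9b40's: {321e917, fe194c5} — 2 commits.

2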